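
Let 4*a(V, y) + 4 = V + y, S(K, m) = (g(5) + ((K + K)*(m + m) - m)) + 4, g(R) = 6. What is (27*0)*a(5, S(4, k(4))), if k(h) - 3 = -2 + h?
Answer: 0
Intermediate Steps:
k(h) = 1 + h (k(h) = 3 + (-2 + h) = 1 + h)
S(K, m) = 10 - m + 4*K*m (S(K, m) = (6 + ((K + K)*(m + m) - m)) + 4 = (6 + ((2*K)*(2*m) - m)) + 4 = (6 + (4*K*m - m)) + 4 = (6 + (-m + 4*K*m)) + 4 = (6 - m + 4*K*m) + 4 = 10 - m + 4*K*m)
a(V, y) = -1 + V/4 + y/4 (a(V, y) = -1 + (V + y)/4 = -1 + (V/4 + y/4) = -1 + V/4 + y/4)
(27*0)*a(5, S(4, k(4))) = (27*0)*(-1 + (1/4)*5 + (10 - (1 + 4) + 4*4*(1 + 4))/4) = 0*(-1 + 5/4 + (10 - 1*5 + 4*4*5)/4) = 0*(-1 + 5/4 + (10 - 5 + 80)/4) = 0*(-1 + 5/4 + (1/4)*85) = 0*(-1 + 5/4 + 85/4) = 0*(43/2) = 0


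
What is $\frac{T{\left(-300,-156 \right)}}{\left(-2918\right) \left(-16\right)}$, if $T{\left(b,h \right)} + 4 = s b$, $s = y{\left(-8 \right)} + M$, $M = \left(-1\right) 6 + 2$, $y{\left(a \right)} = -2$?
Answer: $\frac{449}{11672} \approx 0.038468$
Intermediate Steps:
$M = -4$ ($M = -6 + 2 = -4$)
$s = -6$ ($s = -2 - 4 = -6$)
$T{\left(b,h \right)} = -4 - 6 b$
$\frac{T{\left(-300,-156 \right)}}{\left(-2918\right) \left(-16\right)} = \frac{-4 - -1800}{\left(-2918\right) \left(-16\right)} = \frac{-4 + 1800}{46688} = 1796 \cdot \frac{1}{46688} = \frac{449}{11672}$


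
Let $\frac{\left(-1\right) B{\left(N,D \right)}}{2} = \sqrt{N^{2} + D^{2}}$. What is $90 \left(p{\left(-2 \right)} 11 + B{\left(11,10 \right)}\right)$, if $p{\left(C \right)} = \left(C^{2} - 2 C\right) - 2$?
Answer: $5940 - 180 \sqrt{221} \approx 3264.1$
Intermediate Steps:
$B{\left(N,D \right)} = - 2 \sqrt{D^{2} + N^{2}}$ ($B{\left(N,D \right)} = - 2 \sqrt{N^{2} + D^{2}} = - 2 \sqrt{D^{2} + N^{2}}$)
$p{\left(C \right)} = -2 + C^{2} - 2 C$
$90 \left(p{\left(-2 \right)} 11 + B{\left(11,10 \right)}\right) = 90 \left(\left(-2 + \left(-2\right)^{2} - -4\right) 11 - 2 \sqrt{10^{2} + 11^{2}}\right) = 90 \left(\left(-2 + 4 + 4\right) 11 - 2 \sqrt{100 + 121}\right) = 90 \left(6 \cdot 11 - 2 \sqrt{221}\right) = 90 \left(66 - 2 \sqrt{221}\right) = 5940 - 180 \sqrt{221}$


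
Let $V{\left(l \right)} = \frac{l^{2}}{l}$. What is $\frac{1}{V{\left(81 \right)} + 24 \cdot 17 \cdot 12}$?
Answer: $\frac{1}{4977} \approx 0.00020092$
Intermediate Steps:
$V{\left(l \right)} = l$
$\frac{1}{V{\left(81 \right)} + 24 \cdot 17 \cdot 12} = \frac{1}{81 + 24 \cdot 17 \cdot 12} = \frac{1}{81 + 408 \cdot 12} = \frac{1}{81 + 4896} = \frac{1}{4977}$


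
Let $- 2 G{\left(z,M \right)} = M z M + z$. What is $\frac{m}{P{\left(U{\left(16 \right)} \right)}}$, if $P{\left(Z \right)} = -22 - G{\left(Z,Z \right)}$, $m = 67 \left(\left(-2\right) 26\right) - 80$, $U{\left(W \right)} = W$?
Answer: $- \frac{198}{113} \approx -1.7522$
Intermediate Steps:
$G{\left(z,M \right)} = - \frac{z}{2} - \frac{z M^{2}}{2}$ ($G{\left(z,M \right)} = - \frac{M z M + z}{2} = - \frac{z M^{2} + z}{2} = - \frac{z + z M^{2}}{2} = - \frac{z}{2} - \frac{z M^{2}}{2}$)
$m = -3564$ ($m = 67 \left(-52\right) - 80 = -3484 - 80 = -3564$)
$P{\left(Z \right)} = -22 + \frac{Z \left(1 + Z^{2}\right)}{2}$ ($P{\left(Z \right)} = -22 - - \frac{Z \left(1 + Z^{2}\right)}{2} = -22 + \frac{Z \left(1 + Z^{2}\right)}{2}$)
$\frac{m}{P{\left(U{\left(16 \right)} \right)}} = - \frac{3564}{-22 + \frac{1}{2} \cdot 16 + \frac{16^{3}}{2}} = - \frac{3564}{-22 + 8 + \frac{1}{2} \cdot 4096} = - \frac{3564}{-22 + 8 + 2048} = - \frac{3564}{2034} = \left(-3564\right) \frac{1}{2034} = - \frac{198}{113}$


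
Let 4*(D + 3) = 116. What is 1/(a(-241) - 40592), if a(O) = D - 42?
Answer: -1/40608 ≈ -2.4626e-5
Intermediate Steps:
D = 26 (D = -3 + (¼)*116 = -3 + 29 = 26)
a(O) = -16 (a(O) = 26 - 42 = -16)
1/(a(-241) - 40592) = 1/(-16 - 40592) = 1/(-40608) = -1/40608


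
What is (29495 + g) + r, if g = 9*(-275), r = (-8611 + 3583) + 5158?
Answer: 27150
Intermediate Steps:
r = 130 (r = -5028 + 5158 = 130)
g = -2475
(29495 + g) + r = (29495 - 2475) + 130 = 27020 + 130 = 27150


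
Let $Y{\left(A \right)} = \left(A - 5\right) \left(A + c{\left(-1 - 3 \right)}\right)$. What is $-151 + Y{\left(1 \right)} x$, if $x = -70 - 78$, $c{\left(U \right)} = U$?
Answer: $-1927$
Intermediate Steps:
$x = -148$ ($x = -70 - 78 = -148$)
$Y{\left(A \right)} = \left(-5 + A\right) \left(-4 + A\right)$ ($Y{\left(A \right)} = \left(A - 5\right) \left(A - 4\right) = \left(-5 + A\right) \left(A - 4\right) = \left(-5 + A\right) \left(-4 + A\right)$)
$-151 + Y{\left(1 \right)} x = -151 + \left(20 + 1^{2} - 9\right) \left(-148\right) = -151 + \left(20 + 1 - 9\right) \left(-148\right) = -151 + 12 \left(-148\right) = -151 - 1776 = -1927$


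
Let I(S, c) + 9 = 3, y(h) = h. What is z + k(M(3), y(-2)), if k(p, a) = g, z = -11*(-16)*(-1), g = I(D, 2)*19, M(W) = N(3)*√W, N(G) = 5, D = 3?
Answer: -290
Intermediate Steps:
I(S, c) = -6 (I(S, c) = -9 + 3 = -6)
M(W) = 5*√W
g = -114 (g = -6*19 = -114)
z = -176 (z = 176*(-1) = -176)
k(p, a) = -114
z + k(M(3), y(-2)) = -176 - 114 = -290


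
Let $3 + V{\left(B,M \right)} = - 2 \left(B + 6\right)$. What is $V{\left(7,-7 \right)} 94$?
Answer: $-2726$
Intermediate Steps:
$V{\left(B,M \right)} = -15 - 2 B$ ($V{\left(B,M \right)} = -3 - 2 \left(B + 6\right) = -3 - 2 \left(6 + B\right) = -3 - \left(12 + 2 B\right) = -15 - 2 B$)
$V{\left(7,-7 \right)} 94 = \left(-15 - 14\right) 94 = \left(-29\right) 94 = -2726$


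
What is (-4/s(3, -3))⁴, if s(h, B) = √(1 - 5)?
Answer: 16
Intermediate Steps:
s(h, B) = 2*I (s(h, B) = √(-4) = 2*I)
(-4/s(3, -3))⁴ = (-4*(-I/2))⁴ = (-(-2)*I)⁴ = (2*I)⁴ = 16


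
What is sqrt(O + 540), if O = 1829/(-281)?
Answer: sqrt(42124991)/281 ≈ 23.097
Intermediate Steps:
O = -1829/281 (O = 1829*(-1/281) = -1829/281 ≈ -6.5089)
sqrt(O + 540) = sqrt(-1829/281 + 540) = sqrt(149911/281) = sqrt(42124991)/281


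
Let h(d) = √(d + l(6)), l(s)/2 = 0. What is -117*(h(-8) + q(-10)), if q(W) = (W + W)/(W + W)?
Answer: -117 - 234*I*√2 ≈ -117.0 - 330.93*I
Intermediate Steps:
l(s) = 0 (l(s) = 2*0 = 0)
q(W) = 1 (q(W) = (2*W)/((2*W)) = (2*W)*(1/(2*W)) = 1)
h(d) = √d (h(d) = √(d + 0) = √d)
-117*(h(-8) + q(-10)) = -117*(√(-8) + 1) = -117*(2*I*√2 + 1) = -117*(1 + 2*I*√2) = -117 - 234*I*√2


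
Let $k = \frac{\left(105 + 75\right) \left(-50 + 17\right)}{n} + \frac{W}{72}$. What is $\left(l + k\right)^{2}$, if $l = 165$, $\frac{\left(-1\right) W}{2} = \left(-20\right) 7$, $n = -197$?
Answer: $\frac{124538410000}{3143529} \approx 39617.0$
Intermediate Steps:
$W = 280$ ($W = - 2 \left(\left(-20\right) 7\right) = \left(-2\right) \left(-140\right) = 280$)
$k = \frac{60355}{1773}$ ($k = \frac{\left(105 + 75\right) \left(-50 + 17\right)}{-197} + \frac{280}{72} = 180 \left(-33\right) \left(- \frac{1}{197}\right) + 280 \cdot \frac{1}{72} = \left(-5940\right) \left(- \frac{1}{197}\right) + \frac{35}{9} = \frac{5940}{197} + \frac{35}{9} = \frac{60355}{1773} \approx 34.041$)
$\left(l + k\right)^{2} = \left(165 + \frac{60355}{1773}\right)^{2} = \left(\frac{352900}{1773}\right)^{2} = \frac{124538410000}{3143529}$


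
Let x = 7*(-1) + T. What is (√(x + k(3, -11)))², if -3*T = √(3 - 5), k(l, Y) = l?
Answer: -4 - I*√2/3 ≈ -4.0 - 0.4714*I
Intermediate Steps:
T = -I*√2/3 (T = -√(3 - 5)/3 = -I*√2/3 ≈ -0.4714*I)
x = -7 - I*√2/3 (x = 7*(-1) - I*√2/3 = -7 - I*√2/3 ≈ -7.0 - 0.4714*I)
(√(x + k(3, -11)))² = (√((-7 - I*√2/3) + 3))² = (√(-4 - I*√2/3))² = -4 - I*√2/3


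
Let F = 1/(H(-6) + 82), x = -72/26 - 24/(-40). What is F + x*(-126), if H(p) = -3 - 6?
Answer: 1296983/4745 ≈ 273.34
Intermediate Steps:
x = -141/65 (x = -72*1/26 - 24*(-1/40) = -36/13 + 3/5 = -141/65 ≈ -2.1692)
H(p) = -9
F = 1/73 (F = 1/(-9 + 82) = 1/73 ≈ 0.013699)
F + x*(-126) = 1/73 - 141/65*(-126) = 1/73 + 17766/65 = 1296983/4745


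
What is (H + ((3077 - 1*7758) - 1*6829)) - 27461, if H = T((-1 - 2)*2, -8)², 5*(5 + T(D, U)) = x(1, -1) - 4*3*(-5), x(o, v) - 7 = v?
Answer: -972594/25 ≈ -38904.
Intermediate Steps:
x(o, v) = 7 + v
T(D, U) = 41/5 (T(D, U) = -5 + ((7 - 1) - 4*3*(-5))/5 = -5 + (6 - 12*(-5))/5 = -5 + (6 + 60)/5 = -5 + (⅕)*66 = -5 + 66/5 = 41/5)
H = 1681/25 (H = (41/5)² = 1681/25 ≈ 67.240)
(H + ((3077 - 1*7758) - 1*6829)) - 27461 = (1681/25 + ((3077 - 1*7758) - 1*6829)) - 27461 = (1681/25 + ((3077 - 7758) - 6829)) - 27461 = (1681/25 + (-4681 - 6829)) - 27461 = (1681/25 - 11510) - 27461 = -286069/25 - 27461 = -972594/25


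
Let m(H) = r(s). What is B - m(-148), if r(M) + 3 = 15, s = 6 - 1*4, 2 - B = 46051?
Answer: -46061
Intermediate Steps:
B = -46049 (B = 2 - 1*46051 = 2 - 46051 = -46049)
s = 2 (s = 6 - 4 = 2)
r(M) = 12 (r(M) = -3 + 15 = 12)
m(H) = 12
B - m(-148) = -46049 - 1*12 = -46049 - 12 = -46061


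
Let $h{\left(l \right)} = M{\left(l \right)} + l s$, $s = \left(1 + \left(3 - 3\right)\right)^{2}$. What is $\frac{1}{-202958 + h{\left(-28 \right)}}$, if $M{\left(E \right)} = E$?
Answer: $- \frac{1}{203014} \approx -4.9258 \cdot 10^{-6}$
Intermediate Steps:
$s = 1$ ($s = \left(1 + \left(3 - 3\right)\right)^{2} = \left(1 + 0\right)^{2} = 1^{2} = 1$)
$h{\left(l \right)} = 2 l$ ($h{\left(l \right)} = l + l 1 = l + l = 2 l$)
$\frac{1}{-202958 + h{\left(-28 \right)}} = \frac{1}{-202958 + 2 \left(-28\right)} = \frac{1}{-202958 - 56} = \frac{1}{-203014} = - \frac{1}{203014}$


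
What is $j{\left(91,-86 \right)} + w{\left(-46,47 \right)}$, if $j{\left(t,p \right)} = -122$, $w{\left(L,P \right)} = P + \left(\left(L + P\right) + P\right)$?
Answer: $-27$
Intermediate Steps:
$w{\left(L,P \right)} = L + 3 P$ ($w{\left(L,P \right)} = P + \left(L + 2 P\right) = L + 3 P$)
$j{\left(91,-86 \right)} + w{\left(-46,47 \right)} = -122 + \left(-46 + 3 \cdot 47\right) = -122 + \left(-46 + 141\right) = -122 + 95 = -27$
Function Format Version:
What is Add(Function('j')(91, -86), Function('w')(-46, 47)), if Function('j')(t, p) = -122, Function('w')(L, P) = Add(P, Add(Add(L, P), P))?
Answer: -27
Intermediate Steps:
Function('w')(L, P) = Add(L, Mul(3, P)) (Function('w')(L, P) = Add(P, Add(L, Mul(2, P))) = Add(L, Mul(3, P)))
Add(Function('j')(91, -86), Function('w')(-46, 47)) = Add(-122, Add(-46, Mul(3, 47))) = Add(-122, Add(-46, 141)) = Add(-122, 95) = -27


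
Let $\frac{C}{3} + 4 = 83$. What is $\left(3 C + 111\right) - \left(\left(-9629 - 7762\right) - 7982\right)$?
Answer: $26195$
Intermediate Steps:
$C = 237$ ($C = -12 + 3 \cdot 83 = -12 + 249 = 237$)
$\left(3 C + 111\right) - \left(\left(-9629 - 7762\right) - 7982\right) = \left(3 \cdot 237 + 111\right) - \left(\left(-9629 - 7762\right) - 7982\right) = \left(711 + 111\right) - \left(-17391 - 7982\right) = 822 - -25373 = 822 + 25373 = 26195$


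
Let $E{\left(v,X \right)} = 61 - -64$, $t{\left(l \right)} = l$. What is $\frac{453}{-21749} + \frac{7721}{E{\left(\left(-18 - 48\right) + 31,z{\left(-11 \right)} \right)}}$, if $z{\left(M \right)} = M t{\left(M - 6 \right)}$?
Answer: $\frac{167867404}{2718625} \approx 61.747$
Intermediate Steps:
$z{\left(M \right)} = M \left(-6 + M\right)$ ($z{\left(M \right)} = M \left(M - 6\right) = M \left(-6 + M\right)$)
$E{\left(v,X \right)} = 125$ ($E{\left(v,X \right)} = 61 + 64 = 125$)
$\frac{453}{-21749} + \frac{7721}{E{\left(\left(-18 - 48\right) + 31,z{\left(-11 \right)} \right)}} = \frac{453}{-21749} + \frac{7721}{125} = 453 \left(- \frac{1}{21749}\right) + 7721 \cdot \frac{1}{125} = - \frac{453}{21749} + \frac{7721}{125} = \frac{167867404}{2718625}$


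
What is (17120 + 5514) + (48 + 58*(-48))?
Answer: 19898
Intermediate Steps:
(17120 + 5514) + (48 + 58*(-48)) = 22634 + (48 - 2784) = 22634 - 2736 = 19898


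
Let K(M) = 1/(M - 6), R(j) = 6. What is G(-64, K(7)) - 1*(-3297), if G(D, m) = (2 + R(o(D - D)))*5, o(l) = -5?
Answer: 3337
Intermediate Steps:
K(M) = 1/(-6 + M)
G(D, m) = 40 (G(D, m) = (2 + 6)*5 = 8*5 = 40)
G(-64, K(7)) - 1*(-3297) = 40 - 1*(-3297) = 40 + 3297 = 3337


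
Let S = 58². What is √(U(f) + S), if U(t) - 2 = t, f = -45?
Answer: 9*√41 ≈ 57.628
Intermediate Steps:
S = 3364
U(t) = 2 + t
√(U(f) + S) = √((2 - 45) + 3364) = √(-43 + 3364) = √3321 = 9*√41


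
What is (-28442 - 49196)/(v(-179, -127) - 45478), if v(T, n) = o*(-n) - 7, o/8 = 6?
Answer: 77638/39389 ≈ 1.9711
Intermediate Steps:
o = 48 (o = 8*6 = 48)
v(T, n) = -7 - 48*n (v(T, n) = 48*(-n) - 7 = -48*n - 7 = -7 - 48*n)
(-28442 - 49196)/(v(-179, -127) - 45478) = (-28442 - 49196)/((-7 - 48*(-127)) - 45478) = -77638/((-7 + 6096) - 45478) = -77638/(6089 - 45478) = -77638/(-39389) = -77638*(-1/39389) = 77638/39389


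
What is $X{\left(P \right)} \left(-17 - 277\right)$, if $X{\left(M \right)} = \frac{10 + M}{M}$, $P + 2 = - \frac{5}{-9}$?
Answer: $\frac{22638}{13} \approx 1741.4$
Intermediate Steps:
$P = - \frac{13}{9}$ ($P = -2 - \frac{5}{-9} = -2 - - \frac{5}{9} = -2 + \frac{5}{9} = - \frac{13}{9} \approx -1.4444$)
$X{\left(M \right)} = \frac{10 + M}{M}$
$X{\left(P \right)} \left(-17 - 277\right) = \frac{10 - \frac{13}{9}}{- \frac{13}{9}} \left(-17 - 277\right) = \left(- \frac{9}{13}\right) \frac{77}{9} \left(-294\right) = \left(- \frac{77}{13}\right) \left(-294\right) = \frac{22638}{13}$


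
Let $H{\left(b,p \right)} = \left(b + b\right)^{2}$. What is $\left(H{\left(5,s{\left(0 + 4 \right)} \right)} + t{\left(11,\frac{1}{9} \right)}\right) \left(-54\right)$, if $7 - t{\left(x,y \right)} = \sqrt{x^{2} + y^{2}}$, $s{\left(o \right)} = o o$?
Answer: $-5778 + 78 \sqrt{58} \approx -5184.0$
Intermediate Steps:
$s{\left(o \right)} = o^{2}$
$H{\left(b,p \right)} = 4 b^{2}$ ($H{\left(b,p \right)} = \left(2 b\right)^{2} = 4 b^{2}$)
$t{\left(x,y \right)} = 7 - \sqrt{x^{2} + y^{2}}$
$\left(H{\left(5,s{\left(0 + 4 \right)} \right)} + t{\left(11,\frac{1}{9} \right)}\right) \left(-54\right) = \left(4 \cdot 5^{2} + \left(7 - \sqrt{11^{2} + \left(\frac{1}{9}\right)^{2}}\right)\right) \left(-54\right) = \left(4 \cdot 25 + \left(7 - \sqrt{121 + \left(\frac{1}{9}\right)^{2}}\right)\right) \left(-54\right) = \left(100 + \left(7 - \sqrt{121 + \frac{1}{81}}\right)\right) \left(-54\right) = \left(100 + \left(7 - \sqrt{\frac{9802}{81}}\right)\right) \left(-54\right) = \left(100 + \left(7 - \frac{13 \sqrt{58}}{9}\right)\right) \left(-54\right) = \left(107 - \frac{13 \sqrt{58}}{9}\right) \left(-54\right) = -5778 + 78 \sqrt{58}$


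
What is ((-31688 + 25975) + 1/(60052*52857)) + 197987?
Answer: 610310086474537/3174168564 ≈ 1.9227e+5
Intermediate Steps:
((-31688 + 25975) + 1/(60052*52857)) + 197987 = (-5713 + (1/60052)*(1/52857)) + 197987 = (-5713 + 1/3174168564) + 197987 = -18134025006131/3174168564 + 197987 = 610310086474537/3174168564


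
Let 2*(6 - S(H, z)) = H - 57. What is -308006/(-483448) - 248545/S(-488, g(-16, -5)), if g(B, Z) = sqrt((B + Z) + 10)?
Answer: -120072803489/134640268 ≈ -891.80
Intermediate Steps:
g(B, Z) = sqrt(10 + B + Z)
S(H, z) = 69/2 - H/2 (S(H, z) = 6 - (H - 57)/2 = 6 - (-57 + H)/2 = 6 + (57/2 - H/2) = 69/2 - H/2)
-308006/(-483448) - 248545/S(-488, g(-16, -5)) = -308006/(-483448) - 248545/(69/2 - 1/2*(-488)) = -308006*(-1/483448) - 248545/(69/2 + 244) = 154003/241724 - 248545/557/2 = 154003/241724 - 248545*2/557 = 154003/241724 - 497090/557 = -120072803489/134640268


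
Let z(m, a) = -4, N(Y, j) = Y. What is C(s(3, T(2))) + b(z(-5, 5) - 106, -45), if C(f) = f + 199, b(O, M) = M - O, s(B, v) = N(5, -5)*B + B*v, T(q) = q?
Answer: 285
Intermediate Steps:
s(B, v) = 5*B + B*v
C(f) = 199 + f
C(s(3, T(2))) + b(z(-5, 5) - 106, -45) = (199 + 3*(5 + 2)) + (-45 - (-4 - 106)) = (199 + 3*7) + (-45 - 1*(-110)) = (199 + 21) + (-45 + 110) = 220 + 65 = 285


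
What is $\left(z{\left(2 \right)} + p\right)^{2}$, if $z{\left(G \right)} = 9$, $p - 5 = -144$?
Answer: $16900$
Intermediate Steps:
$p = -139$ ($p = 5 - 144 = -139$)
$\left(z{\left(2 \right)} + p\right)^{2} = \left(9 - 139\right)^{2} = \left(-130\right)^{2} = 16900$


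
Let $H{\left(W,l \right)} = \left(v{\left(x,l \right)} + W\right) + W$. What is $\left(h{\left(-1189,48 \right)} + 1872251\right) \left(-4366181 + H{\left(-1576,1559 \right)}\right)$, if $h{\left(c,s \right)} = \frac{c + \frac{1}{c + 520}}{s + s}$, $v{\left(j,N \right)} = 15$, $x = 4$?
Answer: $- \frac{131344596792035669}{16056} \approx -8.1804 \cdot 10^{12}$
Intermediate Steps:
$H{\left(W,l \right)} = 15 + 2 W$ ($H{\left(W,l \right)} = \left(15 + W\right) + W = 15 + 2 W$)
$h{\left(c,s \right)} = \frac{c + \frac{1}{520 + c}}{2 s}$
$\left(h{\left(-1189,48 \right)} + 1872251\right) \left(-4366181 + H{\left(-1576,1559 \right)}\right) = \left(\frac{1 + \left(-1189\right)^{2} + 520 \left(-1189\right)}{2 \cdot 48 \left(520 - 1189\right)} + 1872251\right) \left(-4366181 + \left(15 + 2 \left(-1576\right)\right)\right) = \left(\frac{1}{2} \cdot \frac{1}{48} \frac{1}{-669} \left(1 + 1413721 - 618280\right) + 1872251\right) \left(-4366181 + \left(15 - 3152\right)\right) = \left(\frac{1}{2} \cdot \frac{1}{48} \left(- \frac{1}{669}\right) 795442 + 1872251\right) \left(-4366181 - 3137\right) = \left(- \frac{397721}{32112} + 1872251\right) \left(-4369318\right) = \frac{60121326391}{32112} \left(-4369318\right) = - \frac{131344596792035669}{16056}$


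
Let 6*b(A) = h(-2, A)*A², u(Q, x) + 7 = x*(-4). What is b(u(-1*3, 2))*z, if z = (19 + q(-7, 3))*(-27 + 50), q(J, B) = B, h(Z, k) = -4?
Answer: -75900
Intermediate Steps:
u(Q, x) = -7 - 4*x (u(Q, x) = -7 + x*(-4) = -7 - 4*x)
z = 506 (z = (19 + 3)*(-27 + 50) = 22*23 = 506)
b(A) = -2*A²/3 (b(A) = (-4*A²)/6 = -2*A²/3)
b(u(-1*3, 2))*z = -2*(-7 - 4*2)²/3*506 = -2*(-7 - 8)²/3*506 = -⅔*(-15)²*506 = -⅔*225*506 = -150*506 = -75900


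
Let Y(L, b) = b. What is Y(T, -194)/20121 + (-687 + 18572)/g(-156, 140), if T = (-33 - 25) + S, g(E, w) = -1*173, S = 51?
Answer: -359897647/3480933 ≈ -103.39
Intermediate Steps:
g(E, w) = -173
T = -7 (T = (-33 - 25) + 51 = -58 + 51 = -7)
Y(T, -194)/20121 + (-687 + 18572)/g(-156, 140) = -194/20121 + (-687 + 18572)/(-173) = -194*1/20121 + 17885*(-1/173) = -194/20121 - 17885/173 = -359897647/3480933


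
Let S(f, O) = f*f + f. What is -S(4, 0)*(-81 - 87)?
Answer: 3360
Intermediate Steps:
S(f, O) = f + f² (S(f, O) = f² + f = f + f²)
-S(4, 0)*(-81 - 87) = -4*(1 + 4)*(-81 - 87) = -4*5*(-168) = -20*(-168) = -1*(-3360) = 3360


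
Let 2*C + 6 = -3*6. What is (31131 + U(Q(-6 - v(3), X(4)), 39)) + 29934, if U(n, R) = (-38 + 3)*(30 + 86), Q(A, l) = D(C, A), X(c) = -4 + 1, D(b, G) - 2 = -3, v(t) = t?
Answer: 57005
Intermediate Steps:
C = -12 (C = -3 + (-3*6)/2 = -3 + (1/2)*(-18) = -3 - 9 = -12)
D(b, G) = -1 (D(b, G) = 2 - 3 = -1)
X(c) = -3
Q(A, l) = -1
U(n, R) = -4060 (U(n, R) = -35*116 = -4060)
(31131 + U(Q(-6 - v(3), X(4)), 39)) + 29934 = (31131 - 4060) + 29934 = 27071 + 29934 = 57005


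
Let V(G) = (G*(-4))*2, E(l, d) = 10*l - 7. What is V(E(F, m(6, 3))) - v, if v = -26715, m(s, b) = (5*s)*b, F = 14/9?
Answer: 239819/9 ≈ 26647.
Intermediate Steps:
F = 14/9 (F = 14*(1/9) = 14/9 ≈ 1.5556)
m(s, b) = 5*b*s
E(l, d) = -7 + 10*l
V(G) = -8*G (V(G) = -4*G*2 = -8*G)
V(E(F, m(6, 3))) - v = -8*(-7 + 10*(14/9)) - 1*(-26715) = -8*(-7 + 140/9) + 26715 = -8*77/9 + 26715 = -616/9 + 26715 = 239819/9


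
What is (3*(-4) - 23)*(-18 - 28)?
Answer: 1610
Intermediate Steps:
(3*(-4) - 23)*(-18 - 28) = (-12 - 23)*(-46) = -35*(-46) = 1610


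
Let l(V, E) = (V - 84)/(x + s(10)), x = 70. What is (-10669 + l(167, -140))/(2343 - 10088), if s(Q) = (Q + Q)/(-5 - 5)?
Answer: 725409/526660 ≈ 1.3774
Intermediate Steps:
s(Q) = -Q/5 (s(Q) = (2*Q)/(-10) = (2*Q)*(-⅒) = -Q/5)
l(V, E) = -21/17 + V/68 (l(V, E) = (V - 84)/(70 - ⅕*10) = (-84 + V)/(70 - 2) = (-84 + V)/68 = (-84 + V)*(1/68) = -21/17 + V/68)
(-10669 + l(167, -140))/(2343 - 10088) = (-10669 + (-21/17 + (1/68)*167))/(2343 - 10088) = (-10669 + (-21/17 + 167/68))/(-7745) = (-10669 + 83/68)*(-1/7745) = -725409/68*(-1/7745) = 725409/526660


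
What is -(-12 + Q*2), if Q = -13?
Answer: 38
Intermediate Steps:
-(-12 + Q*2) = -(-12 - 13*2) = -(-12 - 26) = -1*(-38) = 38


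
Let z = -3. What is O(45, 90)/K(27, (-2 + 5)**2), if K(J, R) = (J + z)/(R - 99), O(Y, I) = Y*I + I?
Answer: -15525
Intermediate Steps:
O(Y, I) = I + I*Y (O(Y, I) = I*Y + I = I + I*Y)
K(J, R) = (-3 + J)/(-99 + R) (K(J, R) = (J - 3)/(R - 99) = (-3 + J)/(-99 + R))
O(45, 90)/K(27, (-2 + 5)**2) = (90*(1 + 45))/(((-3 + 27)/(-99 + (-2 + 5)**2))) = (90*46)/((24/(-99 + 3**2))) = 4140/((24/(-99 + 9))) = 4140/((24/(-90))) = 4140/((-1/90*24)) = 4140/(-4/15) = 4140*(-15/4) = -15525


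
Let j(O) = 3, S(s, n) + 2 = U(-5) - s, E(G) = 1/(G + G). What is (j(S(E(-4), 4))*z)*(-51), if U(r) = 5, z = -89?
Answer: 13617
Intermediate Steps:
E(G) = 1/(2*G)
S(s, n) = 3 - s (S(s, n) = -2 + (5 - s) = 3 - s)
(j(S(E(-4), 4))*z)*(-51) = (3*(-89))*(-51) = -267*(-51) = 13617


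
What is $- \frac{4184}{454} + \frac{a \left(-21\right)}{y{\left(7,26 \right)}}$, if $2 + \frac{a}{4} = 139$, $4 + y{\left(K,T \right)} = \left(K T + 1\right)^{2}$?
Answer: $- \frac{72662936}{7601095} \approx -9.5595$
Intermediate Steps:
$y{\left(K,T \right)} = -4 + \left(1 + K T\right)^{2}$ ($y{\left(K,T \right)} = -4 + \left(K T + 1\right)^{2} = -4 + \left(1 + K T\right)^{2}$)
$a = 548$ ($a = -8 + 4 \cdot 139 = -8 + 556 = 548$)
$- \frac{4184}{454} + \frac{a \left(-21\right)}{y{\left(7,26 \right)}} = - \frac{4184}{454} + \frac{548 \left(-21\right)}{-4 + \left(1 + 7 \cdot 26\right)^{2}} = \left(-4184\right) \frac{1}{454} - \frac{11508}{-4 + \left(1 + 182\right)^{2}} = - \frac{2092}{227} - \frac{11508}{-4 + 183^{2}} = - \frac{2092}{227} - \frac{11508}{-4 + 33489} = - \frac{2092}{227} - \frac{11508}{33485} = - \frac{72662936}{7601095}$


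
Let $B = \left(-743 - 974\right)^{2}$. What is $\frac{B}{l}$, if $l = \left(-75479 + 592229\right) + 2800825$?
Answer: $\frac{2948089}{3317575} \approx 0.88863$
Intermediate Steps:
$B = 2948089$ ($B = \left(-1717\right)^{2} = 2948089$)
$l = 3317575$ ($l = 516750 + 2800825 = 3317575$)
$\frac{B}{l} = \frac{2948089}{3317575}$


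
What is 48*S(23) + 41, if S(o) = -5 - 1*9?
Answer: -631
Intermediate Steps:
S(o) = -14 (S(o) = -5 - 9 = -14)
48*S(23) + 41 = 48*(-14) + 41 = -672 + 41 = -631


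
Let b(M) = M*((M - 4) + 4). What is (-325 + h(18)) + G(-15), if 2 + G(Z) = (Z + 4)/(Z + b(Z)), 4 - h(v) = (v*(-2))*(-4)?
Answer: -98081/210 ≈ -467.05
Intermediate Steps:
h(v) = 4 - 8*v (h(v) = 4 - v*(-2)*(-4) = 4 - (-2*v)*(-4) = 4 - 8*v)
b(M) = M² (b(M) = M*((-4 + M) + 4) = M*M = M²)
G(Z) = -2 + (4 + Z)/(Z + Z²) (G(Z) = -2 + (Z + 4)/(Z + Z²) = -2 + (4 + Z)/(Z + Z²))
(-325 + h(18)) + G(-15) = (-325 + (4 - 8*18)) + (4 - 1*(-15) - 2*(-15)²)/((-15)*(1 - 15)) = (-325 + (4 - 144)) - 1/15*(4 + 15 - 2*225)/(-14) = (-325 - 140) - 1/15*(-1/14)*(4 + 15 - 450) = -465 - 1/15*(-1/14)*(-431) = -465 - 431/210 = -98081/210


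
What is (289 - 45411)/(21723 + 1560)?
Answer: -45122/23283 ≈ -1.9380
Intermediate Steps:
(289 - 45411)/(21723 + 1560) = -45122/23283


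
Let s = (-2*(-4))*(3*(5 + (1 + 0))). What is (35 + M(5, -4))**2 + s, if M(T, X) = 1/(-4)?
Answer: 21625/16 ≈ 1351.6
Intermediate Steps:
M(T, X) = -1/4
s = 144 (s = 8*(3*(5 + 1)) = 8*(3*6) = 8*18 = 144)
(35 + M(5, -4))**2 + s = (35 - 1/4)**2 + 144 = (139/4)**2 + 144 = 19321/16 + 144 = 21625/16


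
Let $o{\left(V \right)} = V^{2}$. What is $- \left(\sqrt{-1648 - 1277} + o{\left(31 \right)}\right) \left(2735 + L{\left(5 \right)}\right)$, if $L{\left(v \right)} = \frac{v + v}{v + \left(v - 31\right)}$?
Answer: $- \frac{55185425}{21} - \frac{287125 i \sqrt{13}}{7} \approx -2.6279 \cdot 10^{6} - 1.4789 \cdot 10^{5} i$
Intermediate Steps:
$L{\left(v \right)} = \frac{2 v}{-31 + 2 v}$ ($L{\left(v \right)} = \frac{2 v}{v + \left(-31 + v\right)} = \frac{2 v}{-31 + 2 v}$)
$- \left(\sqrt{-1648 - 1277} + o{\left(31 \right)}\right) \left(2735 + L{\left(5 \right)}\right) = - \left(\sqrt{-1648 - 1277} + 31^{2}\right) \left(2735 + 2 \cdot 5 \frac{1}{-31 + 2 \cdot 5}\right) = - \left(\sqrt{-2925} + 961\right) \left(2735 + 2 \cdot 5 \frac{1}{-31 + 10}\right) = - \left(15 i \sqrt{13} + 961\right) \left(2735 + 2 \cdot 5 \frac{1}{-21}\right) = - \left(961 + 15 i \sqrt{13}\right) \left(2735 + 2 \cdot 5 \left(- \frac{1}{21}\right)\right) = - \left(961 + 15 i \sqrt{13}\right) \left(2735 - \frac{10}{21}\right) = - \frac{\left(961 + 15 i \sqrt{13}\right) 57425}{21} = - (\frac{55185425}{21} + \frac{287125 i \sqrt{13}}{7}) = - \frac{55185425}{21} - \frac{287125 i \sqrt{13}}{7}$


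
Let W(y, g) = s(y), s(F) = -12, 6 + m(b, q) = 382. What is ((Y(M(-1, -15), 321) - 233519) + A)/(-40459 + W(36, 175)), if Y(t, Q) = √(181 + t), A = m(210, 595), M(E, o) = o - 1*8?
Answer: 233143/40471 - √158/40471 ≈ 5.7604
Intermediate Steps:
M(E, o) = -8 + o (M(E, o) = o - 8 = -8 + o)
m(b, q) = 376 (m(b, q) = -6 + 382 = 376)
A = 376
W(y, g) = -12
((Y(M(-1, -15), 321) - 233519) + A)/(-40459 + W(36, 175)) = ((√(181 + (-8 - 15)) - 233519) + 376)/(-40459 - 12) = ((√(181 - 23) - 233519) + 376)/(-40471) = ((√158 - 233519) + 376)*(-1/40471) = ((-233519 + √158) + 376)*(-1/40471) = (-233143 + √158)*(-1/40471) = 233143/40471 - √158/40471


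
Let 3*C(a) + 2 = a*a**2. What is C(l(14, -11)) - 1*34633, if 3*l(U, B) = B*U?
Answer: -6457591/81 ≈ -79723.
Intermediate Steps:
l(U, B) = B*U/3 (l(U, B) = (B*U)/3 = B*U/3)
C(a) = -2/3 + a**3/3 (C(a) = -2/3 + (a*a**2)/3 = -2/3 + a**3/3)
C(l(14, -11)) - 1*34633 = (-2/3 + ((1/3)*(-11)*14)**3/3) - 1*34633 = (-2/3 + (-154/3)**3/3) - 34633 = (-2/3 + (1/3)*(-3652264/27)) - 34633 = (-2/3 - 3652264/81) - 34633 = -3652318/81 - 34633 = -6457591/81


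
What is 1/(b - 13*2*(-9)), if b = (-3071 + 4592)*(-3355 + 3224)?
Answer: -1/199017 ≈ -5.0247e-6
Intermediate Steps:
b = -199251 (b = 1521*(-131) = -199251)
1/(b - 13*2*(-9)) = 1/(-199251 - 13*2*(-9)) = 1/(-199251 - 26*(-9)) = 1/(-199251 + 234) = 1/(-199017) = -1/199017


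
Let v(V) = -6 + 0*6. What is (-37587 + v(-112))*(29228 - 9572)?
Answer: -738928008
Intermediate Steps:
v(V) = -6 (v(V) = -6 + 0 = -6)
(-37587 + v(-112))*(29228 - 9572) = (-37587 - 6)*(29228 - 9572) = -37593*19656 = -738928008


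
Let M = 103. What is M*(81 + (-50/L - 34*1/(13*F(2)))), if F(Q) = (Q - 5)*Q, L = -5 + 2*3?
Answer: 126278/39 ≈ 3237.9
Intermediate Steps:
L = 1 (L = -5 + 6 = 1)
F(Q) = Q*(-5 + Q) (F(Q) = (-5 + Q)*Q = Q*(-5 + Q))
M*(81 + (-50/L - 34*1/(13*F(2)))) = 103*(81 + (-50/1 - 34*1/(26*(-5 + 2)))) = 103*(81 + (-50*1 - 34/((2*(-3))*13))) = 103*(81 + (-50 - 34/((-6*13)))) = 103*(81 + (-50 - 34/(-78))) = 103*(81 + (-50 - 34*(-1/78))) = 103*(81 + (-50 + 17/39)) = 103*(81 - 1933/39) = 103*(1226/39) = 126278/39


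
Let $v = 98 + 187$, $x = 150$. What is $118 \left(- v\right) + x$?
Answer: $-33480$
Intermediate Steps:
$v = 285$
$118 \left(- v\right) + x = 118 \left(\left(-1\right) 285\right) + 150 = 118 \left(-285\right) + 150 = -33630 + 150 = -33480$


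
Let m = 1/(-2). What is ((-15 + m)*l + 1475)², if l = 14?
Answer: 1582564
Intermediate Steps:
m = -½ ≈ -0.50000
((-15 + m)*l + 1475)² = ((-15 - ½)*14 + 1475)² = (-31/2*14 + 1475)² = (-217 + 1475)² = 1258² = 1582564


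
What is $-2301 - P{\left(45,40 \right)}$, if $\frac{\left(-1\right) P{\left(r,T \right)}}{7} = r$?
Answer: $-1986$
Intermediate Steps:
$P{\left(r,T \right)} = - 7 r$
$-2301 - P{\left(45,40 \right)} = -2301 - \left(-7\right) 45 = -2301 - -315 = -2301 + 315 = -1986$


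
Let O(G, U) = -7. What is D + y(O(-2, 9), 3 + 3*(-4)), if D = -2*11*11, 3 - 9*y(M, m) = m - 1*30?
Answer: -712/3 ≈ -237.33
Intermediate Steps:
y(M, m) = 11/3 - m/9 (y(M, m) = ⅓ - (m - 1*30)/9 = ⅓ - (m - 30)/9 = ⅓ - (-30 + m)/9 = ⅓ + (10/3 - m/9) = 11/3 - m/9)
D = -242 (D = -22*11 = -242)
D + y(O(-2, 9), 3 + 3*(-4)) = -242 + (11/3 - (3 + 3*(-4))/9) = -242 + (11/3 - (3 - 12)/9) = -242 + (11/3 - ⅑*(-9)) = -242 + (11/3 + 1) = -242 + 14/3 = -712/3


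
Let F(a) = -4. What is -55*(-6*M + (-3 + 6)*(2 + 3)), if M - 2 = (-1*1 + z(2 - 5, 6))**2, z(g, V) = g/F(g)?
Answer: -1155/8 ≈ -144.38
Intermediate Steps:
z(g, V) = -g/4 (z(g, V) = g/(-4) = g*(-1/4) = -g/4)
M = 33/16 (M = 2 + (-1*1 - (2 - 5)/4)**2 = 2 + (-1 - 1/4*(-3))**2 = 2 + (-1 + 3/4)**2 = 2 + (-1/4)**2 = 2 + 1/16 = 33/16 ≈ 2.0625)
-55*(-6*M + (-3 + 6)*(2 + 3)) = -55*(-6*33/16 + (-3 + 6)*(2 + 3)) = -55*(-99/8 + 3*5) = -55*(-99/8 + 15) = -55*21/8 = -1155/8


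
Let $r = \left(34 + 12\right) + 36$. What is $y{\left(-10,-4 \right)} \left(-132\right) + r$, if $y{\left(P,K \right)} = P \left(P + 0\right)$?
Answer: $-13118$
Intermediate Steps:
$y{\left(P,K \right)} = P^{2}$ ($y{\left(P,K \right)} = P P = P^{2}$)
$r = 82$ ($r = 46 + 36 = 82$)
$y{\left(-10,-4 \right)} \left(-132\right) + r = \left(-10\right)^{2} \left(-132\right) + 82 = 100 \left(-132\right) + 82 = -13200 + 82 = -13118$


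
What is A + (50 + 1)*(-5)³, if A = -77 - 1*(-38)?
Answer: -6414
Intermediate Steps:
A = -39 (A = -77 + 38 = -39)
A + (50 + 1)*(-5)³ = -39 + (50 + 1)*(-5)³ = -39 + 51*(-125) = -39 - 6375 = -6414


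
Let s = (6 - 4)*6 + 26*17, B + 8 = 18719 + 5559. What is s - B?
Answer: -23816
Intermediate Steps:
B = 24270 (B = -8 + (18719 + 5559) = -8 + 24278 = 24270)
s = 454 (s = 2*6 + 442 = 12 + 442 = 454)
s - B = 454 - 1*24270 = 454 - 24270 = -23816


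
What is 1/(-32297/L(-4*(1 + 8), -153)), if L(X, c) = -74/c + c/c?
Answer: -227/4941441 ≈ -4.5938e-5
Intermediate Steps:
L(X, c) = 1 - 74/c (L(X, c) = -74/c + 1 = 1 - 74/c)
1/(-32297/L(-4*(1 + 8), -153)) = 1/(-32297*(-153/(-74 - 153))) = 1/(-32297/((-1/153*(-227)))) = 1/(-32297/227/153) = 1/(-32297*153/227) = 1/(-4941441/227) = -227/4941441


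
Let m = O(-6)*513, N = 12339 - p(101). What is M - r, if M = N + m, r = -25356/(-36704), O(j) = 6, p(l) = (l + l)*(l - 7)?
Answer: -32773835/9176 ≈ -3571.7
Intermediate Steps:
p(l) = 2*l*(-7 + l) (p(l) = (2*l)*(-7 + l) = 2*l*(-7 + l))
N = -6649 (N = 12339 - 2*101*(-7 + 101) = 12339 - 2*101*94 = 12339 - 1*18988 = 12339 - 18988 = -6649)
m = 3078 (m = 6*513 = 3078)
r = 6339/9176 (r = -25356*(-1/36704) = 6339/9176 ≈ 0.69082)
M = -3571 (M = -6649 + 3078 = -3571)
M - r = -3571 - 1*6339/9176 = -3571 - 6339/9176 = -32773835/9176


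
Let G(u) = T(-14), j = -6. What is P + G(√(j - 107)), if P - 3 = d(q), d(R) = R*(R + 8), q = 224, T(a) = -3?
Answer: 51968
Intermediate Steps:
G(u) = -3
d(R) = R*(8 + R)
P = 51971 (P = 3 + 224*(8 + 224) = 3 + 224*232 = 3 + 51968 = 51971)
P + G(√(j - 107)) = 51971 - 3 = 51968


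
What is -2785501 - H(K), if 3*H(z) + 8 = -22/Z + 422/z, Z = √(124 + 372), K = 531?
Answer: -4437299267/1593 + 11*√31/186 ≈ -2.7855e+6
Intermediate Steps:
Z = 4*√31 (Z = √496 = 4*√31 ≈ 22.271)
H(z) = -8/3 - 11*√31/186 + 422/(3*z) (H(z) = -8/3 + (-22*√31/124 + 422/z)/3 = -8/3 + (-11*√31/62 + 422/z)/3 = -8/3 + (422/z - 11*√31/62)/3 = -8/3 + (-11*√31/186 + 422/(3*z)) = -8/3 - 11*√31/186 + 422/(3*z))
-2785501 - H(K) = -2785501 - (26164 - 1*531*(496 + 11*√31))/(186*531) = -2785501 - (26164 + (-263376 - 5841*√31))/(186*531) = -2785501 - (-237212 - 5841*√31)/(186*531) = -2785501 - (-3826/1593 - 11*√31/186) = -2785501 + (3826/1593 + 11*√31/186) = -4437299267/1593 + 11*√31/186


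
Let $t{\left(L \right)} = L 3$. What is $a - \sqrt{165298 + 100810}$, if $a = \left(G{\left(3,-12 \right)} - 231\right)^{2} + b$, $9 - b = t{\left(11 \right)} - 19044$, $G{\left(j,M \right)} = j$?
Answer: $71004 - 2 \sqrt{66527} \approx 70488.0$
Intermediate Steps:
$t{\left(L \right)} = 3 L$
$b = 19020$ ($b = 9 - \left(3 \cdot 11 - 19044\right) = 9 - \left(33 - 19044\right) = 9 - -19011 = 9 + 19011 = 19020$)
$a = 71004$ ($a = \left(3 - 231\right)^{2} + 19020 = \left(-228\right)^{2} + 19020 = 51984 + 19020 = 71004$)
$a - \sqrt{165298 + 100810} = 71004 - \sqrt{165298 + 100810} = 71004 - \sqrt{266108} = 71004 - 2 \sqrt{66527}$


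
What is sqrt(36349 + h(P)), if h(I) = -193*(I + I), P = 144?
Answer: I*sqrt(19235) ≈ 138.69*I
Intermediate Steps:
h(I) = -386*I
sqrt(36349 + h(P)) = sqrt(36349 - 386*144) = sqrt(36349 - 55584) = sqrt(-19235) = I*sqrt(19235)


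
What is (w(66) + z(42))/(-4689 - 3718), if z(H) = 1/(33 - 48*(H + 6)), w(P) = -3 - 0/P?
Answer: 6814/19092297 ≈ 0.00035690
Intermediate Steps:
w(P) = -3 (w(P) = -3 - 1*0 = -3 + 0 = -3)
z(H) = 1/(-255 - 48*H) (z(H) = 1/(33 - 48*(6 + H)) = 1/(33 + (-288 - 48*H)) = 1/(-255 - 48*H))
(w(66) + z(42))/(-4689 - 3718) = (-3 - 1/(255 + 48*42))/(-4689 - 3718) = (-3 - 1/(255 + 2016))/(-8407) = (-3 - 1/2271)*(-1/8407) = -6814/2271*(-1/8407) = 6814/19092297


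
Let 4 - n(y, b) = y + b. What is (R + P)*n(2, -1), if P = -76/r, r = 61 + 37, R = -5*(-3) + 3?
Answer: 2532/49 ≈ 51.673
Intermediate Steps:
R = 18 (R = 15 + 3 = 18)
n(y, b) = 4 - b - y (n(y, b) = 4 - (y + b) = 4 - (b + y) = 4 + (-b - y) = 4 - b - y)
r = 98
P = -38/49 (P = -76/98 = -76*1/98 = -38/49 ≈ -0.77551)
(R + P)*n(2, -1) = (18 - 38/49)*(4 - 1*(-1) - 1*2) = 844*(4 + 1 - 2)/49 = (844/49)*3 = 2532/49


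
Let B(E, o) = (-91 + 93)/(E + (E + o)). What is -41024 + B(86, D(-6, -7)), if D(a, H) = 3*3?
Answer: -7425342/181 ≈ -41024.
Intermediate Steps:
D(a, H) = 9
B(E, o) = 2/(o + 2*E)
-41024 + B(86, D(-6, -7)) = -41024 + 2/(9 + 2*86) = -41024 + 2/(9 + 172) = -41024 + 2/181 = -7425342/181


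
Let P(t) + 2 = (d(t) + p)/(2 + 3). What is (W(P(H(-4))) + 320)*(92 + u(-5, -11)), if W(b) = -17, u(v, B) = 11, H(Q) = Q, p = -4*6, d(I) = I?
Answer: 31209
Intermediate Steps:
p = -24
P(t) = -34/5 + t/5 (P(t) = -2 + (t - 24)/(2 + 3) = -2 + (-24 + t)/5 = -2 + (-24 + t)*(⅕) = -2 + (-24/5 + t/5) = -34/5 + t/5)
(W(P(H(-4))) + 320)*(92 + u(-5, -11)) = (-17 + 320)*(92 + 11) = 303*103 = 31209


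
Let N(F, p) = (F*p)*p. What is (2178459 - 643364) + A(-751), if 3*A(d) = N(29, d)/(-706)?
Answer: 3234975181/2118 ≈ 1.5274e+6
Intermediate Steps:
N(F, p) = F*p²
A(d) = -29*d²/2118 (A(d) = ((29*d²)/(-706))/3 = ((29*d²)*(-1/706))/3 = (-29*d²/706)/3 = -29*d²/2118)
(2178459 - 643364) + A(-751) = (2178459 - 643364) - 29/2118*(-751)² = 1535095 - 29/2118*564001 = 1535095 - 16356029/2118 = 3234975181/2118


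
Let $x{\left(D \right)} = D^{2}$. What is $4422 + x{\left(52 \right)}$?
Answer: $7126$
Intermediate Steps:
$4422 + x{\left(52 \right)} = 4422 + 52^{2} = 4422 + 2704 = 7126$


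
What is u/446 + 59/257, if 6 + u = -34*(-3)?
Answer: 25493/57311 ≈ 0.44482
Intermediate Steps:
u = 96 (u = -6 - 34*(-3) = -6 + 102 = 96)
u/446 + 59/257 = 96/446 + 59/257 = 96*(1/446) + 59*(1/257) = 48/223 + 59/257 = 25493/57311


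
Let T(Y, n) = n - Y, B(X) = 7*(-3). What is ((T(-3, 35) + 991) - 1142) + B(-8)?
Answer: -134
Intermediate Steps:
B(X) = -21
((T(-3, 35) + 991) - 1142) + B(-8) = (((35 - 1*(-3)) + 991) - 1142) - 21 = (((35 + 3) + 991) - 1142) - 21 = ((38 + 991) - 1142) - 21 = (1029 - 1142) - 21 = -113 - 21 = -134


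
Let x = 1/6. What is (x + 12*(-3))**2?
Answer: 46225/36 ≈ 1284.0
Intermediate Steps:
x = 1/6 ≈ 0.16667
(x + 12*(-3))**2 = (1/6 + 12*(-3))**2 = (1/6 - 36)**2 = (-215/6)**2 = 46225/36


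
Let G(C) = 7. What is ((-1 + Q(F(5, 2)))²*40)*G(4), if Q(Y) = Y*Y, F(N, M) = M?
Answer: 2520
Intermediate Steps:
Q(Y) = Y²
((-1 + Q(F(5, 2)))²*40)*G(4) = ((-1 + 2²)²*40)*7 = ((-1 + 4)²*40)*7 = (3²*40)*7 = (9*40)*7 = 360*7 = 2520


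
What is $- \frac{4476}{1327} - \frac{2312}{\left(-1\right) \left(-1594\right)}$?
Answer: $- \frac{5101384}{1057619} \approx -4.8235$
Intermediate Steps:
$- \frac{4476}{1327} - \frac{2312}{\left(-1\right) \left(-1594\right)} = \left(-4476\right) \frac{1}{1327} - \frac{2312}{1594} = - \frac{4476}{1327} - \frac{1156}{797} = - \frac{5101384}{1057619}$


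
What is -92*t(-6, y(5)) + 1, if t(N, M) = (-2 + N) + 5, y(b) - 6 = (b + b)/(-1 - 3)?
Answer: 277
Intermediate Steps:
y(b) = 6 - b/2 (y(b) = 6 + (b + b)/(-1 - 3) = 6 + (2*b)/(-4) = 6 + (2*b)*(-¼) = 6 - b/2)
t(N, M) = 3 + N
-92*t(-6, y(5)) + 1 = -92*(3 - 6) + 1 = -92*(-3) + 1 = 276 + 1 = 277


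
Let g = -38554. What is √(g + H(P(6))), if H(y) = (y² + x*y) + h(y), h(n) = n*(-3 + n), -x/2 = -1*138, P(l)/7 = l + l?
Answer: I*√1510 ≈ 38.859*I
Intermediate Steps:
P(l) = 14*l (P(l) = 7*(l + l) = 7*(2*l) = 14*l)
x = 276 (x = -(-2)*138 = -2*(-138) = 276)
H(y) = y² + 276*y + y*(-3 + y) (H(y) = (y² + 276*y) + y*(-3 + y) = y² + 276*y + y*(-3 + y))
√(g + H(P(6))) = √(-38554 + (14*6)*(273 + 2*(14*6))) = √(-38554 + 84*(273 + 2*84)) = √(-38554 + 84*(273 + 168)) = √(-38554 + 84*441) = √(-38554 + 37044) = √(-1510) = I*√1510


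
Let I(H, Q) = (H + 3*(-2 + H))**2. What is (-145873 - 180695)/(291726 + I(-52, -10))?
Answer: -163284/168761 ≈ -0.96755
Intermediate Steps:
I(H, Q) = (-6 + 4*H)**2 (I(H, Q) = (H + (-6 + 3*H))**2 = (-6 + 4*H)**2)
(-145873 - 180695)/(291726 + I(-52, -10)) = (-145873 - 180695)/(291726 + 4*(-3 + 2*(-52))**2) = -326568/(291726 + 4*(-3 - 104)**2) = -326568/(291726 + 4*(-107)**2) = -326568/(291726 + 4*11449) = -326568/(291726 + 45796) = -326568/337522 = -326568*1/337522 = -163284/168761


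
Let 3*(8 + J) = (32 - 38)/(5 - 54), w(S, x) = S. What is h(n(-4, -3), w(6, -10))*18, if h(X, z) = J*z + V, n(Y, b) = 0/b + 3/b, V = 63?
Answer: 13446/49 ≈ 274.41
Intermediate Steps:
J = -390/49 (J = -8 + ((32 - 38)/(5 - 54))/3 = -8 + (-6/(-49))/3 = -8 + (-6*(-1/49))/3 = -8 + (1/3)*(6/49) = -8 + 2/49 = -390/49 ≈ -7.9592)
n(Y, b) = 3/b (n(Y, b) = 0 + 3/b = 3/b)
h(X, z) = 63 - 390*z/49 (h(X, z) = -390*z/49 + 63 = 63 - 390*z/49)
h(n(-4, -3), w(6, -10))*18 = (63 - 390/49*6)*18 = (63 - 2340/49)*18 = (747/49)*18 = 13446/49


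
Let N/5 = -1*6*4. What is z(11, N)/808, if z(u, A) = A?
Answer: -15/101 ≈ -0.14851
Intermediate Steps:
N = -120 (N = 5*(-1*6*4) = 5*(-6*4) = 5*(-24) = -120)
z(11, N)/808 = -120/808 = -120*1/808 = -15/101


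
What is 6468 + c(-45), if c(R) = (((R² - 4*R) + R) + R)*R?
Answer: -88707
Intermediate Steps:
c(R) = R*(R² - 2*R) (c(R) = ((R² - 3*R) + R)*R = (R² - 2*R)*R = R*(R² - 2*R))
6468 + c(-45) = 6468 + (-45)²*(-2 - 45) = 6468 + 2025*(-47) = 6468 - 95175 = -88707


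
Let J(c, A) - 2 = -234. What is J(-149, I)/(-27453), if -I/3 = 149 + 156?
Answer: 232/27453 ≈ 0.0084508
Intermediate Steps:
I = -915 (I = -3*(149 + 156) = -3*305 = -915)
J(c, A) = -232 (J(c, A) = 2 - 234 = -232)
J(-149, I)/(-27453) = -232/(-27453) = -232*(-1/27453) = 232/27453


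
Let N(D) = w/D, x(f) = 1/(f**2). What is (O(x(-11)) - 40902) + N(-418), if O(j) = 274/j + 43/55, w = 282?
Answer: -8096548/1045 ≈ -7747.9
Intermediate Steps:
x(f) = f**(-2)
O(j) = 43/55 + 274/j (O(j) = 274/j + 43*(1/55) = 274/j + 43/55 = 43/55 + 274/j)
N(D) = 282/D
(O(x(-11)) - 40902) + N(-418) = ((43/55 + 274/((-11)**(-2))) - 40902) + 282/(-418) = ((43/55 + 274/(1/121)) - 40902) + 282*(-1/418) = ((43/55 + 274*121) - 40902) - 141/209 = ((43/55 + 33154) - 40902) - 141/209 = (1823513/55 - 40902) - 141/209 = -426097/55 - 141/209 = -8096548/1045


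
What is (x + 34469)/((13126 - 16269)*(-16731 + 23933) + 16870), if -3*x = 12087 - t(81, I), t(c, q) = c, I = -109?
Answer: -30467/22619016 ≈ -0.0013470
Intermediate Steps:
x = -4002 (x = -(12087 - 1*81)/3 = -(12087 - 81)/3 = -⅓*12006 = -4002)
(x + 34469)/((13126 - 16269)*(-16731 + 23933) + 16870) = (-4002 + 34469)/((13126 - 16269)*(-16731 + 23933) + 16870) = 30467/(-3143*7202 + 16870) = 30467/(-22635886 + 16870) = 30467/(-22619016) = 30467*(-1/22619016) = -30467/22619016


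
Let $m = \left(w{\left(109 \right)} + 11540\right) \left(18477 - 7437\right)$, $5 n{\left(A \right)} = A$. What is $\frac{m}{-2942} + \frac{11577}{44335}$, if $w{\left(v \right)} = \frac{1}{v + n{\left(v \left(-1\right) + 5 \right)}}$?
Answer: $- \frac{415151624802251}{9586867395} \approx -43304.0$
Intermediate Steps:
$n{\left(A \right)} = \frac{A}{5}$
$w{\left(v \right)} = \frac{1}{1 + \frac{4 v}{5}}$ ($w{\left(v \right)} = \frac{1}{v + \frac{v \left(-1\right) + 5}{5}} = \frac{1}{v + \frac{- v + 5}{5}} = \frac{1}{v + \frac{5 - v}{5}} = \frac{1}{v - \left(-1 + \frac{v}{5}\right)} = \frac{1}{1 + \frac{4 v}{5}}$)
$m = \frac{18728053600}{147}$ ($m = \left(\frac{5}{5 + 4 \cdot 109} + 11540\right) \left(18477 - 7437\right) = \left(\frac{5}{5 + 436} + 11540\right) 11040 = \left(\frac{5}{441} + 11540\right) 11040 = \frac{5089145}{441} \cdot 11040 = \frac{18728053600}{147} \approx 1.274 \cdot 10^{8}$)
$\frac{m}{-2942} + \frac{11577}{44335} = \frac{18728053600}{147 \left(-2942\right)} + \frac{11577}{44335} = \frac{18728053600}{147} \left(- \frac{1}{2942}\right) + 11577 \cdot \frac{1}{44335} = - \frac{9364026800}{216237} + \frac{11577}{44335} = - \frac{415151624802251}{9586867395}$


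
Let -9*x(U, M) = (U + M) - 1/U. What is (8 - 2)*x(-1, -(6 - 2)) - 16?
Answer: -40/3 ≈ -13.333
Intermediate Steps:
x(U, M) = -M/9 - U/9 + 1/(9*U) (x(U, M) = -((U + M) - 1/U)/9 = -((M + U) - 1/U)/9 = -(M + U - 1/U)/9 = -M/9 - U/9 + 1/(9*U))
(8 - 2)*x(-1, -(6 - 2)) - 16 = (8 - 2)*((⅑)*(1 - 1*(-1)*(-(6 - 2) - 1))/(-1)) - 16 = 6*((⅑)*(-1)*(1 - 1*(-1)*(-1*4 - 1))) - 16 = 6*((⅑)*(-1)*(1 - 1*(-1)*(-4 - 1))) - 16 = 6*((⅑)*(-1)*(1 - 1*(-1)*(-5))) - 16 = 6*((⅑)*(-1)*(1 - 5)) - 16 = 6*((⅑)*(-1)*(-4)) - 16 = 6*(4/9) - 16 = 8/3 - 16 = -40/3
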